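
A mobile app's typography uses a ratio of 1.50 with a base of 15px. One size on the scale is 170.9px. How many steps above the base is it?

1.50ⁿ = 170.9 / 15 = 11.3933
n = ln(11.3933) / ln(1.50) = 2.4330 / 0.4055 ≈ 6.00

6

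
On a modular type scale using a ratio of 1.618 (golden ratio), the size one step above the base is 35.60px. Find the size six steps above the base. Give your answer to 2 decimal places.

394.77px

Moving from step +1 to step +6 is 5 steps up, so multiply by r⁵.
35.60 × 1.618⁵ = 35.60 × 11.08901 ≈ 394.769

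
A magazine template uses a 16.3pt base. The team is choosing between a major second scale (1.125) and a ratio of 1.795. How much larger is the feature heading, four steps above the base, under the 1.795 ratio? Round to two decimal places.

Major second: 16.3 × 1.125⁴ = 26.1094pt
At 1.795: 16.3 × 1.795⁴ = 169.2176pt
Difference: 169.2176 − 26.1094 = 143.1082pt

143.11pt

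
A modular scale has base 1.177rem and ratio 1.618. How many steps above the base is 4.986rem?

1.618ⁿ = 4.986 / 1.177 = 4.2362
n = ln(4.2362) / ln(1.618) = 1.4437 / 0.4812 ≈ 3.00

3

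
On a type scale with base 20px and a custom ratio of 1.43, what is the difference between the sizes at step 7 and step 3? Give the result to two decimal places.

Step 3: 20.0 × 1.43³ = 58.4841px
Step 7: 20.0 × 1.43⁷ = 244.5582px
Difference: 244.5582 − 58.4841 = 186.0741px

186.07px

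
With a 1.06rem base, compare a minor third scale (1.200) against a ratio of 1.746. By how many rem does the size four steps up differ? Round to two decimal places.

Minor third: 1.06 × 1.200⁴ = 2.1980rem
At 1.746: 1.06 × 1.746⁴ = 9.8511rem
Difference: 9.8511 − 2.1980 = 7.6531rem

7.65rem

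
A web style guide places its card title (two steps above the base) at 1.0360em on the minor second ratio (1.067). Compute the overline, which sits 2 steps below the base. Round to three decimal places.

0.799em

1.0360 ÷ 1.067⁴ = 1.0360 ÷ 1.29616 ≈ 0.799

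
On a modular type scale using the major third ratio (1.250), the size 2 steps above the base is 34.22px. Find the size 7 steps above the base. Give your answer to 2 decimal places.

34.22 × 1.250⁵ = 34.22 × 3.05176 ≈ 104.431

104.43px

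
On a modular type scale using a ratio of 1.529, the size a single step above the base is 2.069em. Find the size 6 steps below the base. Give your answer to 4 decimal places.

The gap is -6 − (1) = -7 steps, so the factor is 1.529^-7.
2.069 ÷ 1.529⁷ = 2.069 ÷ 19.53675 ≈ 0.1059

0.1059em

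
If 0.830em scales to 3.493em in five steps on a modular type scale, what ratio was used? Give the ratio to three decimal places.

r⁵ = 3.493 / 0.830, so r = (3.493/0.830)^(1/5).
r = 4.2084^(1/5) ≈ 1.3330

1.333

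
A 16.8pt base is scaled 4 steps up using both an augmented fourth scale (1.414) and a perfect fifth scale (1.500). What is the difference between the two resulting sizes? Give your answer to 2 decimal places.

17.89pt

Augmented fourth: 16.8 × 1.414⁴ = 67.1594pt
Perfect fifth: 16.8 × 1.500⁴ = 85.0500pt
Difference: 85.0500 − 67.1594 = 17.8906pt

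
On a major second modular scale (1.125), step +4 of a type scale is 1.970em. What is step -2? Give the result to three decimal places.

Moving from step +4 to step -2 is 6 steps down, so divide by r⁶.
1.970 ÷ 1.125⁶ = 1.970 ÷ 2.02729 ≈ 0.972

0.972em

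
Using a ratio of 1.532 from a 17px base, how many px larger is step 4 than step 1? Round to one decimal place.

Step 1: 17.0 × 1.532 = 26.044px
Step 4: 17.0 × 1.532⁴ = 93.645px
Difference: 93.645 − 26.044 = 67.601px

67.6px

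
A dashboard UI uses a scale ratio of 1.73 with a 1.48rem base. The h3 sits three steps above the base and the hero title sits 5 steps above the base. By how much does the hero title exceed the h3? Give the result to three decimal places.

15.272rem

Step 3: 1.48 × 1.73³ = 7.66302rem
Step 5: 1.48 × 1.73⁵ = 22.93466rem
Difference: 22.93466 − 7.66302 = 15.27164rem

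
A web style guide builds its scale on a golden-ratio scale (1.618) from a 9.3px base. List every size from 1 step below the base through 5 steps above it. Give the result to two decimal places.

5.75px, 9.30px, 15.05px, 24.35px, 39.39px, 63.74px, 103.13px

Step -1: 9.3 ÷ 1.618 = 5.75
Step 0: 9.3px
Step 1: 9.3 × 1.618 = 15.05
Step 2: 9.3 × 1.618² = 24.35
Step 3: 9.3 × 1.618³ = 39.39
Step 4: 9.3 × 1.618⁴ = 63.74
Step 5: 9.3 × 1.618⁵ = 103.13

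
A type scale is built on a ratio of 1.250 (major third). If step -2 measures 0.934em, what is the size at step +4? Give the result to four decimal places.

The gap is 4 − (-2) = 6 steps, so the factor is 1.250^6.
0.934 × 1.250⁶ = 0.934 × 3.81470 ≈ 3.5629

3.5629em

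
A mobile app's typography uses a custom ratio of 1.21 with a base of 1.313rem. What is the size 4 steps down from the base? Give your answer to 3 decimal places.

Every step multiplies by the scale ratio.
1.313 ÷ 1.21⁴ = 1.313 ÷ 2.14359 ≈ 0.613

0.613rem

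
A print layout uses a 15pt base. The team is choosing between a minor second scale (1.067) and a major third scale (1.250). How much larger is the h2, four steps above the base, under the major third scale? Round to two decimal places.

Minor second: 15.0 × 1.067⁴ = 19.4424pt
Major third: 15.0 × 1.250⁴ = 36.6211pt
Difference: 36.6211 − 19.4424 = 17.1787pt

17.18pt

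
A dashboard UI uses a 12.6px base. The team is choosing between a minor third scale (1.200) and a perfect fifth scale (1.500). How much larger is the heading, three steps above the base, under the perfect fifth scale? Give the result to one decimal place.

20.8px

Minor third: 12.6 × 1.200³ = 21.773px
Perfect fifth: 12.6 × 1.500³ = 42.525px
Difference: 42.525 − 21.773 = 20.752px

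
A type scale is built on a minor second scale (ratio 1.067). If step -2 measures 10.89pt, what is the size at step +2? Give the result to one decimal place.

14.1pt

Moving from step -2 to step +2 is 4 steps up, so multiply by r⁴.
10.89 × 1.067⁴ = 10.89 × 1.29616 ≈ 14.115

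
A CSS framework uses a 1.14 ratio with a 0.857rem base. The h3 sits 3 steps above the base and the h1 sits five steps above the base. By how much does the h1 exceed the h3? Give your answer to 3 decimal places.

Step 3: 0.857 × 1.14³ = 1.26968rem
Step 5: 0.857 × 1.14⁵ = 1.65008rem
Difference: 1.65008 − 1.26968 = 0.38040rem

0.380rem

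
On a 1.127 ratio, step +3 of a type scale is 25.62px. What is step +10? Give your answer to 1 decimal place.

25.62 × 1.127⁷ = 25.62 × 2.30923 ≈ 59.163

59.2px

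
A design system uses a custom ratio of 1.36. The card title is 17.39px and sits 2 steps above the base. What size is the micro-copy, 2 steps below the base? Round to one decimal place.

5.1px

Moving from step +2 to step -2 is 4 steps down, so divide by r⁴.
17.39 ÷ 1.36⁴ = 17.39 ÷ 3.42102 ≈ 5.083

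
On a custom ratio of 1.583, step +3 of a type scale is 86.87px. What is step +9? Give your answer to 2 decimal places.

The gap is 9 − (3) = 6 steps, so the factor is 1.583^6.
86.87 × 1.583⁶ = 86.87 × 15.73568 ≈ 1366.958

1366.96px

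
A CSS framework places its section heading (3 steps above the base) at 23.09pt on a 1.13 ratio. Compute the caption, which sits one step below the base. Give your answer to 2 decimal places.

Moving from step +3 to step -1 is 4 steps down, so divide by r⁴.
23.09 ÷ 1.13⁴ = 23.09 ÷ 1.63047 ≈ 14.162

14.16pt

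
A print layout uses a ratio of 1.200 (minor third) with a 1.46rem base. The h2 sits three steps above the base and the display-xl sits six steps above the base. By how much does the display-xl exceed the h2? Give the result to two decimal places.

1.84rem

Step 3: 1.46 × 1.200³ = 2.5229rem
Step 6: 1.46 × 1.200⁶ = 4.3595rem
Difference: 4.3595 − 2.5229 = 1.8366rem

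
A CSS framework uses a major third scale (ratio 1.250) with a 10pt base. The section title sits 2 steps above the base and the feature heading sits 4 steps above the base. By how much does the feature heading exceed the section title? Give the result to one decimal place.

Step 2: 10.0 × 1.250² = 15.625pt
Step 4: 10.0 × 1.250⁴ = 24.414pt
Difference: 24.414 − 15.625 = 8.789pt

8.8pt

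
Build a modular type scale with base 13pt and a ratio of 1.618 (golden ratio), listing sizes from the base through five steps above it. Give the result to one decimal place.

Step 0: 13pt
Step 1: 13.0 × 1.618 = 21.0
Step 2: 13.0 × 1.618² = 34.0
Step 3: 13.0 × 1.618³ = 55.1
Step 4: 13.0 × 1.618⁴ = 89.1
Step 5: 13.0 × 1.618⁵ = 144.2

13.0pt, 21.0pt, 34.0pt, 55.1pt, 89.1pt, 144.2pt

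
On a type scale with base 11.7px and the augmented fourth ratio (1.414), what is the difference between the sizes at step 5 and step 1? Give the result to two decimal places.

Step 1: 11.7 × 1.414 = 16.5438px
Step 5: 11.7 × 1.414⁵ = 66.1352px
Difference: 66.1352 − 16.5438 = 49.5914px

49.59px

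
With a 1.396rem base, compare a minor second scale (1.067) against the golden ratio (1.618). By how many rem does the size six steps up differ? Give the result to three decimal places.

Minor second: 1.396 × 1.067⁶ = 2.06002rem
Golden ratio: 1.396 × 1.618⁶ = 25.04705rem
Difference: 25.04705 − 2.06002 = 22.98703rem

22.987rem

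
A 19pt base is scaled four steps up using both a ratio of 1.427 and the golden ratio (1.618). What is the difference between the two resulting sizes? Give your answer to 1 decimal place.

At 1.427: 19.0 × 1.427⁴ = 78.786pt
Golden ratio: 19.0 × 1.618⁴ = 130.217pt
Difference: 130.217 − 78.786 = 51.431pt

51.4pt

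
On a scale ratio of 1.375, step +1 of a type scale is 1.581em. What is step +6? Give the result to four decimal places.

1.581 × 1.375⁵ = 1.581 × 4.91489 ≈ 7.7704

7.7704em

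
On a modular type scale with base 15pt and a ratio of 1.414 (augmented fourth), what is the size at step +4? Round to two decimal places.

15.0 × 1.414⁴ = 15.0 × 3.99758 ≈ 59.96

59.96pt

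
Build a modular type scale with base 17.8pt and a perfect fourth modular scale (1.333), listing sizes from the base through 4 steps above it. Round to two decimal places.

Step 0: 17.8pt
Step 1: 17.8 × 1.333 = 23.73
Step 2: 17.8 × 1.333² = 31.63
Step 3: 17.8 × 1.333³ = 42.16
Step 4: 17.8 × 1.333⁴ = 56.20

17.80pt, 23.73pt, 31.63pt, 42.16pt, 56.20pt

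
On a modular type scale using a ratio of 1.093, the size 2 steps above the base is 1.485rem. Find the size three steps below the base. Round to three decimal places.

0.952rem

Moving from step +2 to step -3 is 5 steps down, so divide by r⁵.
1.485 ÷ 1.093⁵ = 1.485 ÷ 1.55991 ≈ 0.952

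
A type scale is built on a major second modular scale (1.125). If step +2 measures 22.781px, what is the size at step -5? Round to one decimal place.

The gap is -5 − (2) = -7 steps, so the factor is 1.125^-7.
22.781 ÷ 1.125⁷ = 22.781 ÷ 2.28070 ≈ 9.989

10.0px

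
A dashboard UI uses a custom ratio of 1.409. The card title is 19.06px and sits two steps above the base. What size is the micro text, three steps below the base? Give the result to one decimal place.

19.06 ÷ 1.409⁵ = 19.06 ÷ 5.55335 ≈ 3.432

3.4px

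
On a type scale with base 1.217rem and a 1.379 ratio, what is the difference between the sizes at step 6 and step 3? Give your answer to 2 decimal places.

5.18rem

Step 3: 1.217 × 1.379³ = 3.1914rem
Step 6: 1.217 × 1.379⁶ = 8.3691rem
Difference: 8.3691 − 3.1914 = 5.1777rem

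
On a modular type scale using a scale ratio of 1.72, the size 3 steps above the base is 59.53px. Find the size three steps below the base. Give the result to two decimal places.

2.30px

59.53 ÷ 1.72⁶ = 59.53 ÷ 25.89230 ≈ 2.299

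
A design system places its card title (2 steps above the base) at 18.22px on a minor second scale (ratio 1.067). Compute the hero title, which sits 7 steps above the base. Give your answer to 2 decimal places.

25.20px

The gap is 7 − (2) = 5 steps, so the factor is 1.067^5.
18.22 × 1.067⁵ = 18.22 × 1.38300 ≈ 25.198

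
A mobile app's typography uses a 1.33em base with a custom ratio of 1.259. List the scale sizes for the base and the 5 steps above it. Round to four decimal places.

Step 0: 1.33em
Step 1: 1.33 × 1.259 = 1.6745
Step 2: 1.33 × 1.259² = 2.1082
Step 3: 1.33 × 1.259³ = 2.6542
Step 4: 1.33 × 1.259⁴ = 3.3416
Step 5: 1.33 × 1.259⁵ = 4.2071

1.3300em, 1.6745em, 2.1082em, 2.6542em, 3.3416em, 4.2071em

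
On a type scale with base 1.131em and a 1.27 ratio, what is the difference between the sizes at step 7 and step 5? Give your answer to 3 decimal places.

Step 5: 1.131 × 1.27⁵ = 3.73664em
Step 7: 1.131 × 1.27⁷ = 6.02683em
Difference: 6.02683 − 3.73664 = 2.29019em

2.290em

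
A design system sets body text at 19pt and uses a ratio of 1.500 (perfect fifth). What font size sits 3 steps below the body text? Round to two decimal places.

5.63pt

19.0 ÷ 1.500³ = 19.0 ÷ 3.37500 ≈ 5.63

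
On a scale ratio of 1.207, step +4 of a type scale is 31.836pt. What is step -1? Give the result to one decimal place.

12.4pt

31.836 ÷ 1.207⁵ = 31.836 ÷ 2.56175 ≈ 12.427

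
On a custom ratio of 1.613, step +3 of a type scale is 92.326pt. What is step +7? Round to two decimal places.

Moving from step +3 to step +7 is 4 steps up, so multiply by r⁴.
92.326 × 1.613⁴ = 92.326 × 6.76920 ≈ 624.973

624.97pt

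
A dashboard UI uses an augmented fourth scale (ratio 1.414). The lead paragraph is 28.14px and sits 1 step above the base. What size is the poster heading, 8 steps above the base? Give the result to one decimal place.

318.0px

Moving from step +1 to step +8 is 7 steps up, so multiply by r⁷.
28.14 × 1.414⁷ = 28.14 × 11.30175 ≈ 318.031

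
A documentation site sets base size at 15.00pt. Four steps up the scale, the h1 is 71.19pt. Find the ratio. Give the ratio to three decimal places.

1.476

The ratio satisfies 15.00 × r⁴ = 71.19, so r = (71.19 / 15.00)^(1/4).
r = 4.7460^(1/4) ≈ 1.4760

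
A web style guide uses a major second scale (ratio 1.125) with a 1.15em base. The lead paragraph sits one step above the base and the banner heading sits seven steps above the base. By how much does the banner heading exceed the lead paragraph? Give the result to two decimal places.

Step 1: 1.15 × 1.125 = 1.2937em
Step 7: 1.15 × 1.125⁷ = 2.6228em
Difference: 2.6228 − 1.2937 = 1.3291em

1.33em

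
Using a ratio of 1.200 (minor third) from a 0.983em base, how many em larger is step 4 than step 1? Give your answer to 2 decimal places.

0.86em

Step 1: 0.983 × 1.200 = 1.1796em
Step 4: 0.983 × 1.200⁴ = 2.0383em
Difference: 2.0383 − 1.1796 = 0.8587em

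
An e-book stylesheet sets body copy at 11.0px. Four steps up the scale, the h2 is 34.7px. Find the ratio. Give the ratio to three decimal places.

The ratio satisfies 11.0 × r⁴ = 34.7, so r = (34.7 / 11.0)^(1/4).
r = 3.1545^(1/4) ≈ 1.3327

1.333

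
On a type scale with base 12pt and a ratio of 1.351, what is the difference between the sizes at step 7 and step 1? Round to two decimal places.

82.36pt

Step 1: 12.0 × 1.351 = 16.2120pt
Step 7: 12.0 × 1.351⁷ = 98.5754pt
Difference: 98.5754 − 16.2120 = 82.3634pt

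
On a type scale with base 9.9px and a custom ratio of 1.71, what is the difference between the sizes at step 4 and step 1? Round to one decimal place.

Step 1: 9.9 × 1.71 = 16.929px
Step 4: 9.9 × 1.71⁴ = 84.649px
Difference: 84.649 − 16.929 = 67.720px

67.7px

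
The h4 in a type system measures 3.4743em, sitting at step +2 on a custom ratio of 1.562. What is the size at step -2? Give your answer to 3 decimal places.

3.4743 ÷ 1.562⁴ = 3.4743 ÷ 5.95284 ≈ 0.584

0.584em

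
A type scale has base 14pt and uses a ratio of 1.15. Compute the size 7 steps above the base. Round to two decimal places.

A modular type scale is a geometric sequence: sizeₙ = base × rⁿ.
14.0 × 1.15⁷ = 14.0 × 2.66002 ≈ 37.24

37.24pt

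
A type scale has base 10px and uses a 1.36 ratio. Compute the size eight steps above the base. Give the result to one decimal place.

Each step on a modular scale multiplies by the ratio, so the size n steps from the base is base × ratioⁿ.
10.0 × 1.36⁸ = 10.0 × 11.70338 ≈ 117.03

117.0px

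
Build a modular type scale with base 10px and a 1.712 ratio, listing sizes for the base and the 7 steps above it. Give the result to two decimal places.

10.00px, 17.12px, 29.31px, 50.18px, 85.90px, 147.07px, 251.78px, 431.05px

Step 0: 10px
Step 1: 10.0 × 1.712 = 17.12
Step 2: 10.0 × 1.712² = 29.31
Step 3: 10.0 × 1.712³ = 50.18
Step 4: 10.0 × 1.712⁴ = 85.90
Step 5: 10.0 × 1.712⁵ = 147.07
Step 6: 10.0 × 1.712⁶ = 251.78
Step 7: 10.0 × 1.712⁷ = 431.05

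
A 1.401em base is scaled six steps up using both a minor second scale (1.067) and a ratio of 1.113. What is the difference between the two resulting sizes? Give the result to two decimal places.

0.60em

Minor second: 1.401 × 1.067⁶ = 2.0674em
At 1.113: 1.401 × 1.113⁶ = 2.6632em
Difference: 2.6632 − 2.0674 = 0.5958em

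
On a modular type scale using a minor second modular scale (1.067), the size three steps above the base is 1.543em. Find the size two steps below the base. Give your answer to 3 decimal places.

1.543 ÷ 1.067⁵ = 1.543 ÷ 1.38300 ≈ 1.116

1.116em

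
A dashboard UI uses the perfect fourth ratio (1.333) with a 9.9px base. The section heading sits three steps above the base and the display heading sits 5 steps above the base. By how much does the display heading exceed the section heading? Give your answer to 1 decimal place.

Step 3: 9.9 × 1.333³ = 23.449px
Step 5: 9.9 × 1.333⁵ = 41.666px
Difference: 41.666 − 23.449 = 18.217px

18.2px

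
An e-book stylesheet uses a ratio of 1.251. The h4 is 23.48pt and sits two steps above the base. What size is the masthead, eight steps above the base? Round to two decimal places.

90.00pt

23.48 × 1.251⁶ = 23.48 × 3.83304 ≈ 90.000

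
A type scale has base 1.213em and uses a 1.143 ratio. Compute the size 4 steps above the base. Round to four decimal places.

1.213 × 1.143⁴ = 1.213 × 1.70681 ≈ 2.0704

2.0704em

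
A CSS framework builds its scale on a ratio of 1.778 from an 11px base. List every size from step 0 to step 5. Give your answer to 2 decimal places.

Step 0: 11px
Step 1: 11.0 × 1.778 = 19.56
Step 2: 11.0 × 1.778² = 34.77
Step 3: 11.0 × 1.778³ = 61.83
Step 4: 11.0 × 1.778⁴ = 109.93
Step 5: 11.0 × 1.778⁵ = 195.46

11.00px, 19.56px, 34.77px, 61.83px, 109.93px, 195.46px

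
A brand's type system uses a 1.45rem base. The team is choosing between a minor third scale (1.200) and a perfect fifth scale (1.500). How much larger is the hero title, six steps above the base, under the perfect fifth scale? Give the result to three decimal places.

Minor third: 1.45 × 1.200⁶ = 4.32968rem
Perfect fifth: 1.45 × 1.500⁶ = 16.51641rem
Difference: 16.51641 − 4.32968 = 12.18673rem

12.187rem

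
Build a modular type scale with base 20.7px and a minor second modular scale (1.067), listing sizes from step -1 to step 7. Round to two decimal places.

19.40px, 20.70px, 22.09px, 23.57px, 25.15px, 26.83px, 28.63px, 30.55px, 32.59px

Step -1: 20.7 ÷ 1.067 = 19.40
Step 0: 20.7px
Step 1: 20.7 × 1.067 = 22.09
Step 2: 20.7 × 1.067² = 23.57
Step 3: 20.7 × 1.067³ = 25.15
Step 4: 20.7 × 1.067⁴ = 26.83
Step 5: 20.7 × 1.067⁵ = 28.63
Step 6: 20.7 × 1.067⁶ = 30.55
Step 7: 20.7 × 1.067⁷ = 32.59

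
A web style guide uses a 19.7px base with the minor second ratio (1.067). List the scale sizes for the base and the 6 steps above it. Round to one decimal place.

Step 0: 19.7px
Step 1: 19.7 × 1.067 = 21.0
Step 2: 19.7 × 1.067² = 22.4
Step 3: 19.7 × 1.067³ = 23.9
Step 4: 19.7 × 1.067⁴ = 25.5
Step 5: 19.7 × 1.067⁵ = 27.2
Step 6: 19.7 × 1.067⁶ = 29.1

19.7px, 21.0px, 22.4px, 23.9px, 25.5px, 27.2px, 29.1px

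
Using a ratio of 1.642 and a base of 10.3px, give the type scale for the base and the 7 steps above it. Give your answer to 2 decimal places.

Step 0: 10.3px
Step 1: 10.3 × 1.642 = 16.91
Step 2: 10.3 × 1.642² = 27.77
Step 3: 10.3 × 1.642³ = 45.60
Step 4: 10.3 × 1.642⁴ = 74.87
Step 5: 10.3 × 1.642⁵ = 122.94
Step 6: 10.3 × 1.642⁶ = 201.87
Step 7: 10.3 × 1.642⁷ = 331.47

10.30px, 16.91px, 27.77px, 45.60px, 74.87px, 122.94px, 201.87px, 331.47px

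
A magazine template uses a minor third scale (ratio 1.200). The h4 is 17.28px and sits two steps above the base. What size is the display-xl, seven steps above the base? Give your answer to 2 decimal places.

43.00px

17.28 × 1.200⁵ = 17.28 × 2.48832 ≈ 42.998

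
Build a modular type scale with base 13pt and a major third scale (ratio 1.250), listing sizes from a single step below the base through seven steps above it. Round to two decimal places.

Step -1: 13.0 ÷ 1.250 = 10.40
Step 0: 13pt
Step 1: 13.0 × 1.250 = 16.25
Step 2: 13.0 × 1.250² = 20.31
Step 3: 13.0 × 1.250³ = 25.39
Step 4: 13.0 × 1.250⁴ = 31.74
Step 5: 13.0 × 1.250⁵ = 39.67
Step 6: 13.0 × 1.250⁶ = 49.59
Step 7: 13.0 × 1.250⁷ = 61.99

10.40pt, 13.00pt, 16.25pt, 20.31pt, 25.39pt, 31.74pt, 39.67pt, 49.59pt, 61.99pt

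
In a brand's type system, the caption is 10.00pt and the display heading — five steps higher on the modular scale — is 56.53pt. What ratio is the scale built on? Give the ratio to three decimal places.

The ratio satisfies 10.00 × r⁵ = 56.53, so r = (56.53 / 10.00)^(1/5).
r = 5.6530^(1/5) ≈ 1.4140

1.414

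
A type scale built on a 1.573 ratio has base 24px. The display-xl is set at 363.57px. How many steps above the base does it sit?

1.573ⁿ = 363.57 / 24 = 15.1487
n = ln(15.1487) / ln(1.573) = 2.7179 / 0.4530 ≈ 6.00

6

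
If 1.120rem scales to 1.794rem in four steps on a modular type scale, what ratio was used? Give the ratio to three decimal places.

1.125

The ratio satisfies 1.120 × r⁴ = 1.794, so r = (1.794 / 1.120)^(1/4).
r = 1.6018^(1/4) ≈ 1.1250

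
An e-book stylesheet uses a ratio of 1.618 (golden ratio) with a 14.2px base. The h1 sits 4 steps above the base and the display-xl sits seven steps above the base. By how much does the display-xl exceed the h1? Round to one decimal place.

314.9px

Step 4: 14.2 × 1.618⁴ = 97.320px
Step 7: 14.2 × 1.618⁷ = 412.228px
Difference: 412.228 − 97.320 = 314.908px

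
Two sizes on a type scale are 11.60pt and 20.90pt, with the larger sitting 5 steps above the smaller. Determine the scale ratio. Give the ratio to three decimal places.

The ratio satisfies 11.60 × r⁵ = 20.90, so r = (20.90 / 11.60)^(1/5).
r = 1.8017^(1/5) ≈ 1.1250

1.125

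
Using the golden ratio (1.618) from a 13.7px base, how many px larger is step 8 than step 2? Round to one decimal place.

607.6px

Step 2: 13.7 × 1.618² = 35.866px
Step 8: 13.7 × 1.618⁸ = 643.500px
Difference: 643.500 − 35.866 = 607.634px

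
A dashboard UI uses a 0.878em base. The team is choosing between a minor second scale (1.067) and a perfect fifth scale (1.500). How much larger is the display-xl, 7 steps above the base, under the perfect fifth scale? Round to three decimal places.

Minor second: 0.878 × 1.067⁷ = 1.38244em
Perfect fifth: 0.878 × 1.500⁷ = 15.00145em
Difference: 15.00145 − 1.38244 = 13.61901em

13.619em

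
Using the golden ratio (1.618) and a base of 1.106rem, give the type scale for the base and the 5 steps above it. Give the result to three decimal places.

Step 0: 1.106rem
Step 1: 1.106 × 1.618 = 1.790
Step 2: 1.106 × 1.618² = 2.895
Step 3: 1.106 × 1.618³ = 4.685
Step 4: 1.106 × 1.618⁴ = 7.580
Step 5: 1.106 × 1.618⁵ = 12.264

1.106rem, 1.790rem, 2.895rem, 4.685rem, 7.580rem, 12.264rem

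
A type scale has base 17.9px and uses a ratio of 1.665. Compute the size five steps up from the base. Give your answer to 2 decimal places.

Every step multiplies by the scale ratio.
17.9 × 1.665⁵ = 17.9 × 12.79591 ≈ 229.05

229.05px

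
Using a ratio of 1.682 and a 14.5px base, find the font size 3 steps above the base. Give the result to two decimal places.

Every step multiplies by the scale ratio.
14.5 × 1.682³ = 14.5 × 4.75859 ≈ 69.00

69.00px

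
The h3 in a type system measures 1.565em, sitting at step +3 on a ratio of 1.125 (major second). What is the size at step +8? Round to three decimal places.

1.565 × 1.125⁵ = 1.565 × 1.80203 ≈ 2.820

2.820em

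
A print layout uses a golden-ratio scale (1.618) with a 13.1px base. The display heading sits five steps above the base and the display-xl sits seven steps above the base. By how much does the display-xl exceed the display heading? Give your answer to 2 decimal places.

Step 5: 13.1 × 1.618⁵ = 145.2660px
Step 7: 13.1 × 1.618⁷ = 380.2953px
Difference: 380.2953 − 145.2660 = 235.0293px

235.03px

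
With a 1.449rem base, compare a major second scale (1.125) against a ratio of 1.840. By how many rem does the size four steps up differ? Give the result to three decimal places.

14.288rem

Major second: 1.449 × 1.125⁴ = 2.32102rem
At 1.840: 1.449 × 1.840⁴ = 16.60885rem
Difference: 16.60885 − 2.32102 = 14.28783rem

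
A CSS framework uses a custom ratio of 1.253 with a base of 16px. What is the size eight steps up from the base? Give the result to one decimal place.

97.2px

Each step on a modular scale multiplies by the ratio, so the size n steps from the base is base × ratioⁿ.
16.0 × 1.253⁸ = 16.0 × 6.07587 ≈ 97.21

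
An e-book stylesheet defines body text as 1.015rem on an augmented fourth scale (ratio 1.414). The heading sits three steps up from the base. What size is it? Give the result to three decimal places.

Each step on a modular scale multiplies by the ratio, so the size n steps from the base is base × ratioⁿ.
1.015 × 1.414³ = 1.015 × 2.82715 ≈ 2.870

2.870rem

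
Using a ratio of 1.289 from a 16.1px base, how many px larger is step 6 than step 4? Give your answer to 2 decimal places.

29.40px

Step 4: 16.1 × 1.289⁴ = 44.4465px
Step 6: 16.1 × 1.289⁶ = 73.8488px
Difference: 73.8488 − 44.4465 = 29.4023px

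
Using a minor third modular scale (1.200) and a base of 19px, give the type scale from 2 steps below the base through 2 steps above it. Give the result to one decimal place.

Step -2: 19.0 ÷ 1.200² = 13.2
Step -1: 19.0 ÷ 1.200 = 15.8
Step 0: 19px
Step 1: 19.0 × 1.200 = 22.8
Step 2: 19.0 × 1.200² = 27.4

13.2px, 15.8px, 19.0px, 22.8px, 27.4px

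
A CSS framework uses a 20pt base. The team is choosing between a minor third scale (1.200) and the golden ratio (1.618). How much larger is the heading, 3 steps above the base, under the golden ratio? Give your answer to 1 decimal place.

Minor third: 20.0 × 1.200³ = 34.560pt
Golden ratio: 20.0 × 1.618³ = 84.716pt
Difference: 84.716 − 34.560 = 50.156pt

50.2pt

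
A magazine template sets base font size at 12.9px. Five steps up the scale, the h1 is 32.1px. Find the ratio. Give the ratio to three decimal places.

The ratio satisfies 12.9 × r⁵ = 32.1, so r = (32.1 / 12.9)^(1/5).
r = 2.4884^(1/5) ≈ 1.2000

1.200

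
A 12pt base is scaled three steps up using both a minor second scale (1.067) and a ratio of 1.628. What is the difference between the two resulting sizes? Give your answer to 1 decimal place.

37.2pt

Minor second: 12.0 × 1.067³ = 14.577pt
At 1.628: 12.0 × 1.628³ = 51.778pt
Difference: 51.778 − 14.577 = 37.201pt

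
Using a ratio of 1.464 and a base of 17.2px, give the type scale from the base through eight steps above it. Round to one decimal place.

17.2px, 25.2px, 36.9px, 54.0px, 79.0px, 115.7px, 169.3px, 247.9px, 363.0px

Step 0: 17.2px
Step 1: 17.2 × 1.464 = 25.2
Step 2: 17.2 × 1.464² = 36.9
Step 3: 17.2 × 1.464³ = 54.0
Step 4: 17.2 × 1.464⁴ = 79.0
Step 5: 17.2 × 1.464⁵ = 115.7
Step 6: 17.2 × 1.464⁶ = 169.3
Step 7: 17.2 × 1.464⁷ = 247.9
Step 8: 17.2 × 1.464⁸ = 363.0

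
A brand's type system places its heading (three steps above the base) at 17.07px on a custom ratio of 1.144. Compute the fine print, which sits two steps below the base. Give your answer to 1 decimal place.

The gap is -2 − (3) = -5 steps, so the factor is 1.144^-5.
17.07 ÷ 1.144⁵ = 17.07 ÷ 1.95943 ≈ 8.712

8.7px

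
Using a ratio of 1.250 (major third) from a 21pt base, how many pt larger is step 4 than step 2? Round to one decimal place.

18.5pt

Step 2: 21.0 × 1.250² = 32.812pt
Step 4: 21.0 × 1.250⁴ = 51.270pt
Difference: 51.270 − 32.812 = 18.458pt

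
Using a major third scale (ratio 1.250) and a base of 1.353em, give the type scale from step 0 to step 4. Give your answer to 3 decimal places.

1.353em, 1.691em, 2.114em, 2.643em, 3.303em

Step 0: 1.353em
Step 1: 1.353 × 1.250 = 1.691
Step 2: 1.353 × 1.250² = 2.114
Step 3: 1.353 × 1.250³ = 2.643
Step 4: 1.353 × 1.250⁴ = 3.303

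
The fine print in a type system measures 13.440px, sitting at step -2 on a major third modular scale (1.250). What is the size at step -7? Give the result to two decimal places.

4.40px

Moving from step -2 to step -7 is 5 steps down, so divide by r⁵.
13.440 ÷ 1.250⁵ = 13.440 ÷ 3.05176 ≈ 4.404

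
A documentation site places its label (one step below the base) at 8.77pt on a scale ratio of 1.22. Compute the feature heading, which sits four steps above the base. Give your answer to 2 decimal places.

23.70pt

The gap is 4 − (-1) = 5 steps, so the factor is 1.22^5.
8.77 × 1.22⁵ = 8.77 × 2.70271 ≈ 23.703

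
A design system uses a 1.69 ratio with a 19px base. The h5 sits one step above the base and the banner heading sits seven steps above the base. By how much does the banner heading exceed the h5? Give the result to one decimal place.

Step 1: 19.0 × 1.69 = 32.110px
Step 7: 19.0 × 1.69⁷ = 748.102px
Difference: 748.102 − 32.110 = 715.992px

716.0px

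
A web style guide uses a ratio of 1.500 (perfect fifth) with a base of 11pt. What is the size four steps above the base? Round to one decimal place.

11.0 × 1.500⁴ = 11.0 × 5.06250 ≈ 55.69

55.7pt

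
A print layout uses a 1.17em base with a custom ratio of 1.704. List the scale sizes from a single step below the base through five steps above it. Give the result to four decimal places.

Step -1: 1.17 ÷ 1.704 = 0.6866
Step 0: 1.17em
Step 1: 1.17 × 1.704 = 1.9937
Step 2: 1.17 × 1.704² = 3.3972
Step 3: 1.17 × 1.704³ = 5.7889
Step 4: 1.17 × 1.704⁴ = 9.8643
Step 5: 1.17 × 1.704⁵ = 16.8087

0.6866em, 1.1700em, 1.9937em, 3.3972em, 5.7889em, 9.8643em, 16.8087em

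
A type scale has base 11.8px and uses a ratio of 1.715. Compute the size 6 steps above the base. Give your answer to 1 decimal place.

A modular type scale is a geometric sequence: sizeₙ = base × rⁿ.
11.8 × 1.715⁶ = 11.8 × 25.44396 ≈ 300.24

300.2px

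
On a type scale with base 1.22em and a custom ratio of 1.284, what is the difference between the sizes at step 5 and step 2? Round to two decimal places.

2.25em

Step 2: 1.22 × 1.284² = 2.0114em
Step 5: 1.22 × 1.284⁵ = 4.2578em
Difference: 4.2578 − 2.0114 = 2.2464em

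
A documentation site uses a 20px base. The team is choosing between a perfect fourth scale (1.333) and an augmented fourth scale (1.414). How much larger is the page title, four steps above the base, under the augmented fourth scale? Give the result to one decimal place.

16.8px

Perfect fourth: 20.0 × 1.333⁴ = 63.147px
Augmented fourth: 20.0 × 1.414⁴ = 79.952px
Difference: 79.952 − 63.147 = 16.805px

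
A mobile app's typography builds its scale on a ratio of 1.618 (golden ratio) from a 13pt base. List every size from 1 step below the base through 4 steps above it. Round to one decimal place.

8.0pt, 13.0pt, 21.0pt, 34.0pt, 55.1pt, 89.1pt

Step -1: 13.0 ÷ 1.618 = 8.0
Step 0: 13pt
Step 1: 13.0 × 1.618 = 21.0
Step 2: 13.0 × 1.618² = 34.0
Step 3: 13.0 × 1.618³ = 55.1
Step 4: 13.0 × 1.618⁴ = 89.1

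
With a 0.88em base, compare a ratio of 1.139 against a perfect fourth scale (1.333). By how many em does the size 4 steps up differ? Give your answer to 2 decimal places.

1.30em

At 1.139: 0.88 × 1.139⁴ = 1.4811em
Perfect fourth: 0.88 × 1.333⁴ = 2.7785em
Difference: 2.7785 − 1.4811 = 1.2974em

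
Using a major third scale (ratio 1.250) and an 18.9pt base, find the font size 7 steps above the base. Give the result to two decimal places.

Each step on a modular scale multiplies by the ratio, so the size n steps from the base is base × ratioⁿ.
18.9 × 1.250⁷ = 18.9 × 4.76837 ≈ 90.12

90.12pt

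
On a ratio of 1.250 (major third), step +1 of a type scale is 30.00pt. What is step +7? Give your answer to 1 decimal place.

The gap is 7 − (1) = 6 steps, so the factor is 1.250^6.
30.00 × 1.250⁶ = 30.00 × 3.81470 ≈ 114.441

114.4pt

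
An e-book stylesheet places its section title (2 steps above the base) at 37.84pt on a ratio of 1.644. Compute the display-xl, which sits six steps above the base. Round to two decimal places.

37.84 × 1.644⁴ = 37.84 × 7.30478 ≈ 276.413

276.41pt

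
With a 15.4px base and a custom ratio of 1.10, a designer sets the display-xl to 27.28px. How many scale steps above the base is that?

1.10ⁿ = 27.28 / 15.4 = 1.7714
n = ln(1.7714) / ln(1.10) = 0.5718 / 0.0953 ≈ 6.00

6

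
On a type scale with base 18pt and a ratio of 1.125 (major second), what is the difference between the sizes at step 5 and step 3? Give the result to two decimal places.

Step 3: 18.0 × 1.125³ = 25.6289pt
Step 5: 18.0 × 1.125⁵ = 32.4366pt
Difference: 32.4366 − 25.6289 = 6.8077pt

6.81pt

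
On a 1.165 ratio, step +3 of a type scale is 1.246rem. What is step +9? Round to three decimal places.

1.246 × 1.165⁶ = 1.246 × 2.50009 ≈ 3.115

3.115rem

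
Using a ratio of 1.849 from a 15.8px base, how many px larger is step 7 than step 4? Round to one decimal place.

Step 4: 15.8 × 1.849⁴ = 184.674px
Step 7: 15.8 × 1.849⁷ = 1167.389px
Difference: 1167.389 − 184.674 = 982.715px

982.7px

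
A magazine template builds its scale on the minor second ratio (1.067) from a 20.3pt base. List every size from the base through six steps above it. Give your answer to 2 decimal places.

Step 0: 20.3pt
Step 1: 20.3 × 1.067 = 21.66
Step 2: 20.3 × 1.067² = 23.11
Step 3: 20.3 × 1.067³ = 24.66
Step 4: 20.3 × 1.067⁴ = 26.31
Step 5: 20.3 × 1.067⁵ = 28.07
Step 6: 20.3 × 1.067⁶ = 29.96

20.30pt, 21.66pt, 23.11pt, 24.66pt, 26.31pt, 28.07pt, 29.96pt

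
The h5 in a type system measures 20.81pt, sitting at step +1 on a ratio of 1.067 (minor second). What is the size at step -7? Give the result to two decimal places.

12.39pt

Moving from step +1 to step -7 is 8 steps down, so divide by r⁸.
20.81 ÷ 1.067⁸ = 20.81 ÷ 1.68002 ≈ 12.387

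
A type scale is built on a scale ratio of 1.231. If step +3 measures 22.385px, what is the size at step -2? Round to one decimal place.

Moving from step +3 to step -2 is 5 steps down, so divide by r⁵.
22.385 ÷ 1.231⁵ = 22.385 ÷ 2.82677 ≈ 7.919

7.9px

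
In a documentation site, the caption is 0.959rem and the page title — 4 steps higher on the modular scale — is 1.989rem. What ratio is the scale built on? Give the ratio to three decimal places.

r⁴ = 1.989 / 0.959, so r = (1.989/0.959)^(1/4).
r = 2.0740^(1/4) ≈ 1.2001

1.200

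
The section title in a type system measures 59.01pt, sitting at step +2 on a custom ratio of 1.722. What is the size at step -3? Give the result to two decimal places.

59.01 ÷ 1.722⁵ = 59.01 ÷ 15.14139 ≈ 3.897

3.90pt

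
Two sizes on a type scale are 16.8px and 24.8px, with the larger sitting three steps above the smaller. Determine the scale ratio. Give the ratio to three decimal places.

1.139

The ratio satisfies 16.8 × r³ = 24.8, so r = (24.8 / 16.8)^(1/3).
r = 1.4762^(1/3) ≈ 1.1386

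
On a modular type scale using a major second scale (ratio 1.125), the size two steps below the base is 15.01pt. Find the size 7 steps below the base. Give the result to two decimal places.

8.33pt

Moving from step -2 to step -7 is 5 steps down, so divide by r⁵.
15.01 ÷ 1.125⁵ = 15.01 ÷ 1.80203 ≈ 8.329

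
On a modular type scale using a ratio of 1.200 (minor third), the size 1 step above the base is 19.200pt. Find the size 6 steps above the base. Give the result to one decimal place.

47.8pt

19.200 × 1.200⁵ = 19.200 × 2.48832 ≈ 47.776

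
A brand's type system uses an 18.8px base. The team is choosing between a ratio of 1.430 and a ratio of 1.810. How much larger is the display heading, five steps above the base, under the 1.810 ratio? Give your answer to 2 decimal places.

252.80px

At 1.430: 18.8 × 1.430⁵ = 112.4186px
At 1.810: 18.8 × 1.810⁵ = 365.2168px
Difference: 365.2168 − 112.4186 = 252.7982px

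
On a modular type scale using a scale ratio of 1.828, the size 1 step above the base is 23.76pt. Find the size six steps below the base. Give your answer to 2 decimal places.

Moving from step +1 to step -6 is 7 steps down, so divide by r⁷.
23.76 ÷ 1.828⁷ = 23.76 ÷ 68.20769 ≈ 0.348

0.35pt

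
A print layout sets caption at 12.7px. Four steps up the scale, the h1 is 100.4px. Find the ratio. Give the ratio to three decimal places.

1.677

The ratio satisfies 12.7 × r⁴ = 100.4, so r = (100.4 / 12.7)^(1/4).
r = 7.9055^(1/4) ≈ 1.6768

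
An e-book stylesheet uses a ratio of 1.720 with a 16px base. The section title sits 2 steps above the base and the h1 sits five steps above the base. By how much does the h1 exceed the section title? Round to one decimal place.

193.5px

Step 2: 16.0 × 1.720² = 47.334px
Step 5: 16.0 × 1.720⁵ = 240.859px
Difference: 240.859 − 47.334 = 193.525px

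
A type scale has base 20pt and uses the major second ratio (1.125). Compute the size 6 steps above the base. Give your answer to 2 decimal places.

20.0 × 1.125⁶ = 20.0 × 2.02729 ≈ 40.55

40.55pt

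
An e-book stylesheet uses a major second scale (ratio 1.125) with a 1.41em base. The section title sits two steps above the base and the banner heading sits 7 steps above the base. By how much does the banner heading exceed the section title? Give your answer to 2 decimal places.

Step 2: 1.41 × 1.125² = 1.7845em
Step 7: 1.41 × 1.125⁷ = 3.2158em
Difference: 3.2158 − 1.7845 = 1.4313em

1.43em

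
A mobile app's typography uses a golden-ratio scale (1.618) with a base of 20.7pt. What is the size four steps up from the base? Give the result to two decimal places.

141.87pt

Each step on a modular scale multiplies by the ratio, so the size n steps from the base is base × ratioⁿ.
20.7 × 1.618⁴ = 20.7 × 6.85353 ≈ 141.87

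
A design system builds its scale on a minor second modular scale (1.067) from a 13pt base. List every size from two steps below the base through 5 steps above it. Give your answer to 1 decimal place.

Step -2: 13.0 ÷ 1.067² = 11.4
Step -1: 13.0 ÷ 1.067 = 12.2
Step 0: 13pt
Step 1: 13.0 × 1.067 = 13.9
Step 2: 13.0 × 1.067² = 14.8
Step 3: 13.0 × 1.067³ = 15.8
Step 4: 13.0 × 1.067⁴ = 16.9
Step 5: 13.0 × 1.067⁵ = 18.0

11.4pt, 12.2pt, 13.0pt, 13.9pt, 14.8pt, 15.8pt, 16.9pt, 18.0pt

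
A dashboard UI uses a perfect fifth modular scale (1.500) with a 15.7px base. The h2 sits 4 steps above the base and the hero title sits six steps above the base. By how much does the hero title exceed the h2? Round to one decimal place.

Step 4: 15.7 × 1.500⁴ = 79.481px
Step 6: 15.7 × 1.500⁶ = 178.833px
Difference: 178.833 − 79.481 = 99.352px

99.4px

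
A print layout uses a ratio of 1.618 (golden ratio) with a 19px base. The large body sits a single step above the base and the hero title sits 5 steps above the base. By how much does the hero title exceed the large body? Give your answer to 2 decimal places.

Step 1: 19.0 × 1.618 = 30.7420px
Step 5: 19.0 × 1.618⁵ = 210.6911px
Difference: 210.6911 − 30.7420 = 179.9491px

179.95px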